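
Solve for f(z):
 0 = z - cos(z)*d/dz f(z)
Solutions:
 f(z) = C1 + Integral(z/cos(z), z)


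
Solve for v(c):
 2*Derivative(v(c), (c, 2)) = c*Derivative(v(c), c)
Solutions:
 v(c) = C1 + C2*erfi(c/2)


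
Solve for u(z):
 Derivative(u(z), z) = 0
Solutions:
 u(z) = C1


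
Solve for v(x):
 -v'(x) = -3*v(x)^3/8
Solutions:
 v(x) = -2*sqrt(-1/(C1 + 3*x))
 v(x) = 2*sqrt(-1/(C1 + 3*x))


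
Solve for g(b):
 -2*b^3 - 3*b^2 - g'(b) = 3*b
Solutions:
 g(b) = C1 - b^4/2 - b^3 - 3*b^2/2


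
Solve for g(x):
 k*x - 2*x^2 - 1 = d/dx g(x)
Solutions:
 g(x) = C1 + k*x^2/2 - 2*x^3/3 - x


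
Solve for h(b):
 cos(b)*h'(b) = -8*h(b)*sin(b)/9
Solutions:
 h(b) = C1*cos(b)^(8/9)


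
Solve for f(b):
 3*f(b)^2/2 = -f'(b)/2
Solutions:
 f(b) = 1/(C1 + 3*b)


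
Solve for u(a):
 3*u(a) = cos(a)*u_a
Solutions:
 u(a) = C1*(sin(a) + 1)^(3/2)/(sin(a) - 1)^(3/2)


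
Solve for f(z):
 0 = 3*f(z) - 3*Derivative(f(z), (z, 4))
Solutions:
 f(z) = C1*exp(-z) + C2*exp(z) + C3*sin(z) + C4*cos(z)


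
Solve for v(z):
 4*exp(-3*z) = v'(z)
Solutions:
 v(z) = C1 - 4*exp(-3*z)/3


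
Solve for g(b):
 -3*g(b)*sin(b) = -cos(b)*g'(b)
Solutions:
 g(b) = C1/cos(b)^3


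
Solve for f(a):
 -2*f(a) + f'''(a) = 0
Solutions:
 f(a) = C3*exp(2^(1/3)*a) + (C1*sin(2^(1/3)*sqrt(3)*a/2) + C2*cos(2^(1/3)*sqrt(3)*a/2))*exp(-2^(1/3)*a/2)


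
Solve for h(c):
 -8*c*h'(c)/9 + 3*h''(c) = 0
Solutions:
 h(c) = C1 + C2*erfi(2*sqrt(3)*c/9)


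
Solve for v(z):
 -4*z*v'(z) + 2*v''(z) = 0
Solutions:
 v(z) = C1 + C2*erfi(z)


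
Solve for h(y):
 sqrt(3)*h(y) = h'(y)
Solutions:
 h(y) = C1*exp(sqrt(3)*y)


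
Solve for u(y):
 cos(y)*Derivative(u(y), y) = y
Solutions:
 u(y) = C1 + Integral(y/cos(y), y)


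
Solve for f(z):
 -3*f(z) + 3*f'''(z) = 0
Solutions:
 f(z) = C3*exp(z) + (C1*sin(sqrt(3)*z/2) + C2*cos(sqrt(3)*z/2))*exp(-z/2)


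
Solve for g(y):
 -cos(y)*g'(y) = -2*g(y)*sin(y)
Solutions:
 g(y) = C1/cos(y)^2


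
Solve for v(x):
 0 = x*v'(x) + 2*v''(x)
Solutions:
 v(x) = C1 + C2*erf(x/2)


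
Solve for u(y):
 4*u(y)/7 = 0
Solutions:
 u(y) = 0


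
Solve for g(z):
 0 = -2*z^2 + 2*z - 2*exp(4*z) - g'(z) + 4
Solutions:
 g(z) = C1 - 2*z^3/3 + z^2 + 4*z - exp(4*z)/2


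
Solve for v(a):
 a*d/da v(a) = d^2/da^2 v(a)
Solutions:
 v(a) = C1 + C2*erfi(sqrt(2)*a/2)


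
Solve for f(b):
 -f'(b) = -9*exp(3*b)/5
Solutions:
 f(b) = C1 + 3*exp(3*b)/5


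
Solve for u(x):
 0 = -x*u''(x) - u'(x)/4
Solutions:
 u(x) = C1 + C2*x^(3/4)


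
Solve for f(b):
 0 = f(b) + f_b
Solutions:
 f(b) = C1*exp(-b)


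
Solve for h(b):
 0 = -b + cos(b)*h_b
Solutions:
 h(b) = C1 + Integral(b/cos(b), b)


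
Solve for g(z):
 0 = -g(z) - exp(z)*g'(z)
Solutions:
 g(z) = C1*exp(exp(-z))


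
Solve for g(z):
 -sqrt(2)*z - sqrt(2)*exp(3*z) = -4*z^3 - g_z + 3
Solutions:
 g(z) = C1 - z^4 + sqrt(2)*z^2/2 + 3*z + sqrt(2)*exp(3*z)/3


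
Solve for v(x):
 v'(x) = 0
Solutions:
 v(x) = C1


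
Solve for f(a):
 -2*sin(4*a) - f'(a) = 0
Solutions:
 f(a) = C1 + cos(4*a)/2


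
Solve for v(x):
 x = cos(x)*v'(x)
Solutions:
 v(x) = C1 + Integral(x/cos(x), x)


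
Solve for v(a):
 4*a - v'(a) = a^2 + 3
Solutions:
 v(a) = C1 - a^3/3 + 2*a^2 - 3*a


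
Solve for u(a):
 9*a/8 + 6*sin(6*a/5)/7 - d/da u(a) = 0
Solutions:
 u(a) = C1 + 9*a^2/16 - 5*cos(6*a/5)/7


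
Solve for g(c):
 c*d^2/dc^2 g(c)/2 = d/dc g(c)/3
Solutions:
 g(c) = C1 + C2*c^(5/3)


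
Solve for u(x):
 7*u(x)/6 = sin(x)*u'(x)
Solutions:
 u(x) = C1*(cos(x) - 1)^(7/12)/(cos(x) + 1)^(7/12)


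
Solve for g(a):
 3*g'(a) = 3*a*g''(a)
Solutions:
 g(a) = C1 + C2*a^2


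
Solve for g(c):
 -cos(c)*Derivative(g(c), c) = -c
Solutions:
 g(c) = C1 + Integral(c/cos(c), c)


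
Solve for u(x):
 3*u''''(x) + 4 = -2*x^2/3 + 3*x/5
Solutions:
 u(x) = C1 + C2*x + C3*x^2 + C4*x^3 - x^6/1620 + x^5/600 - x^4/18


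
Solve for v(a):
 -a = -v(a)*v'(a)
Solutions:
 v(a) = -sqrt(C1 + a^2)
 v(a) = sqrt(C1 + a^2)


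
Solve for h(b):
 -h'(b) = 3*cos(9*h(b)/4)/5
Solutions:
 3*b/5 - 2*log(sin(9*h(b)/4) - 1)/9 + 2*log(sin(9*h(b)/4) + 1)/9 = C1


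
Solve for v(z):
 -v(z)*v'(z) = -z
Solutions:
 v(z) = -sqrt(C1 + z^2)
 v(z) = sqrt(C1 + z^2)


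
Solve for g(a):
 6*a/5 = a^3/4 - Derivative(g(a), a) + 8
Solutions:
 g(a) = C1 + a^4/16 - 3*a^2/5 + 8*a


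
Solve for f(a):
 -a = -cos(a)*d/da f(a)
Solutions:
 f(a) = C1 + Integral(a/cos(a), a)


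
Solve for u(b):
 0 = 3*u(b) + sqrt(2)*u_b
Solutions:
 u(b) = C1*exp(-3*sqrt(2)*b/2)


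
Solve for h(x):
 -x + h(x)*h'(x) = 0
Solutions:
 h(x) = -sqrt(C1 + x^2)
 h(x) = sqrt(C1 + x^2)


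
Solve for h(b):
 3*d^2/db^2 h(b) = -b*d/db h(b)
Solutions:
 h(b) = C1 + C2*erf(sqrt(6)*b/6)


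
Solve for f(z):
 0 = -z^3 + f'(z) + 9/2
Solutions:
 f(z) = C1 + z^4/4 - 9*z/2


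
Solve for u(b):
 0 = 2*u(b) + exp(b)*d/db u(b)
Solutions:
 u(b) = C1*exp(2*exp(-b))


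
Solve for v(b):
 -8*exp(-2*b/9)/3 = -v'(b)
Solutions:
 v(b) = C1 - 12*exp(-2*b/9)


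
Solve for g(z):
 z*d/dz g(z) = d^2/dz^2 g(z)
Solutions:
 g(z) = C1 + C2*erfi(sqrt(2)*z/2)


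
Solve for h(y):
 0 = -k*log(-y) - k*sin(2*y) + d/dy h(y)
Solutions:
 h(y) = C1 + k*(y*log(-y) - y - cos(2*y)/2)


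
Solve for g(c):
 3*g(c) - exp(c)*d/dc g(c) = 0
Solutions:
 g(c) = C1*exp(-3*exp(-c))


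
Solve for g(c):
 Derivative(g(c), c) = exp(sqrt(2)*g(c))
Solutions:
 g(c) = sqrt(2)*(2*log(-1/(C1 + c)) - log(2))/4


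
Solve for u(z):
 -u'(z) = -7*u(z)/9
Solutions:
 u(z) = C1*exp(7*z/9)


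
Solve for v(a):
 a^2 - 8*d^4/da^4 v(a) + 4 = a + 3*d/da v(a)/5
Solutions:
 v(a) = C1 + C4*exp(-3^(1/3)*5^(2/3)*a/10) + 5*a^3/9 - 5*a^2/6 + 20*a/3 + (C2*sin(3^(5/6)*5^(2/3)*a/20) + C3*cos(3^(5/6)*5^(2/3)*a/20))*exp(3^(1/3)*5^(2/3)*a/20)


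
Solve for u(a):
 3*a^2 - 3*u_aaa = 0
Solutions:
 u(a) = C1 + C2*a + C3*a^2 + a^5/60


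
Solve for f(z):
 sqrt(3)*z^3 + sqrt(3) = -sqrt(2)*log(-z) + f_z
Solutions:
 f(z) = C1 + sqrt(3)*z^4/4 + sqrt(2)*z*log(-z) + z*(-sqrt(2) + sqrt(3))


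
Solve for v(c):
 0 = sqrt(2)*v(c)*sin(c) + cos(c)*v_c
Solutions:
 v(c) = C1*cos(c)^(sqrt(2))


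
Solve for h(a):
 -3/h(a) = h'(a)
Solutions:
 h(a) = -sqrt(C1 - 6*a)
 h(a) = sqrt(C1 - 6*a)


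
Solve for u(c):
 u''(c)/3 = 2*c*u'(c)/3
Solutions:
 u(c) = C1 + C2*erfi(c)


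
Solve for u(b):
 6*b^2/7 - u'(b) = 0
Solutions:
 u(b) = C1 + 2*b^3/7


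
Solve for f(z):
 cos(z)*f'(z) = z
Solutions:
 f(z) = C1 + Integral(z/cos(z), z)


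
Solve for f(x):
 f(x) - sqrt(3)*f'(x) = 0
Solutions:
 f(x) = C1*exp(sqrt(3)*x/3)


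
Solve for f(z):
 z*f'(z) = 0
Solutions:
 f(z) = C1


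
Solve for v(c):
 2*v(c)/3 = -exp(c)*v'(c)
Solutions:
 v(c) = C1*exp(2*exp(-c)/3)


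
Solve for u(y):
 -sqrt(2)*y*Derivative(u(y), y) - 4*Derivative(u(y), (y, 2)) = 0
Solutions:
 u(y) = C1 + C2*erf(2^(3/4)*y/4)


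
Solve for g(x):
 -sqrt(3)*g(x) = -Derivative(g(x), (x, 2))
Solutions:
 g(x) = C1*exp(-3^(1/4)*x) + C2*exp(3^(1/4)*x)


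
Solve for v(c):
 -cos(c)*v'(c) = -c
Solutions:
 v(c) = C1 + Integral(c/cos(c), c)


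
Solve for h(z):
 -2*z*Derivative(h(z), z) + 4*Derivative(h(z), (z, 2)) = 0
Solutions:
 h(z) = C1 + C2*erfi(z/2)


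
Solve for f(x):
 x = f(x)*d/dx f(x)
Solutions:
 f(x) = -sqrt(C1 + x^2)
 f(x) = sqrt(C1 + x^2)


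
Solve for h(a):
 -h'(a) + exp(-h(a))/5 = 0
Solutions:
 h(a) = log(C1 + a/5)


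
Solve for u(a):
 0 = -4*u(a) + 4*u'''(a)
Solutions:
 u(a) = C3*exp(a) + (C1*sin(sqrt(3)*a/2) + C2*cos(sqrt(3)*a/2))*exp(-a/2)


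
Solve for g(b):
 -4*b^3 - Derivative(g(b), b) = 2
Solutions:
 g(b) = C1 - b^4 - 2*b


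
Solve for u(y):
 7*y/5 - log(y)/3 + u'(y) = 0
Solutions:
 u(y) = C1 - 7*y^2/10 + y*log(y)/3 - y/3


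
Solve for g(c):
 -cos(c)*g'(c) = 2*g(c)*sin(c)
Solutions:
 g(c) = C1*cos(c)^2


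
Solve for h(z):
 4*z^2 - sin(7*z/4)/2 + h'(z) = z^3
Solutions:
 h(z) = C1 + z^4/4 - 4*z^3/3 - 2*cos(7*z/4)/7


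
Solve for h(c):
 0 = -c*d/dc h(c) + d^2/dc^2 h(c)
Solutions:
 h(c) = C1 + C2*erfi(sqrt(2)*c/2)


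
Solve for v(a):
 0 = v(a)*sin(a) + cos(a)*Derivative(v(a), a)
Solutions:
 v(a) = C1*cos(a)


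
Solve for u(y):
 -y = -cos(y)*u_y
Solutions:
 u(y) = C1 + Integral(y/cos(y), y)


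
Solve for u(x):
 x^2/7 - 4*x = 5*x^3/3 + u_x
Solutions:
 u(x) = C1 - 5*x^4/12 + x^3/21 - 2*x^2


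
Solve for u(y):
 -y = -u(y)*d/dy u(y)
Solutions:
 u(y) = -sqrt(C1 + y^2)
 u(y) = sqrt(C1 + y^2)


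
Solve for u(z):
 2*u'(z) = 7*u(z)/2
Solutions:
 u(z) = C1*exp(7*z/4)


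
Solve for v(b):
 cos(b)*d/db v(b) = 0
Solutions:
 v(b) = C1


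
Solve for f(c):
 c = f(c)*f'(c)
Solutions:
 f(c) = -sqrt(C1 + c^2)
 f(c) = sqrt(C1 + c^2)


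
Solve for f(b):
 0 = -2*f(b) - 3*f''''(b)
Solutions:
 f(b) = (C1*sin(6^(3/4)*b/6) + C2*cos(6^(3/4)*b/6))*exp(-6^(3/4)*b/6) + (C3*sin(6^(3/4)*b/6) + C4*cos(6^(3/4)*b/6))*exp(6^(3/4)*b/6)


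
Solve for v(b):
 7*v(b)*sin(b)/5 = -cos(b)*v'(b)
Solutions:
 v(b) = C1*cos(b)^(7/5)


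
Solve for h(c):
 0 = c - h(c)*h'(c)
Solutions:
 h(c) = -sqrt(C1 + c^2)
 h(c) = sqrt(C1 + c^2)


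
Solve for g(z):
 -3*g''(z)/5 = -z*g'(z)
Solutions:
 g(z) = C1 + C2*erfi(sqrt(30)*z/6)


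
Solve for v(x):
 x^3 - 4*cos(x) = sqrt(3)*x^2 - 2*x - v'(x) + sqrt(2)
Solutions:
 v(x) = C1 - x^4/4 + sqrt(3)*x^3/3 - x^2 + sqrt(2)*x + 4*sin(x)


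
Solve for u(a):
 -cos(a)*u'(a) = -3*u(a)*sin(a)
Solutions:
 u(a) = C1/cos(a)^3


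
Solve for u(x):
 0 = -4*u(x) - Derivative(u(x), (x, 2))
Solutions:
 u(x) = C1*sin(2*x) + C2*cos(2*x)


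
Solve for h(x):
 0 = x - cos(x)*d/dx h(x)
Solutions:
 h(x) = C1 + Integral(x/cos(x), x)


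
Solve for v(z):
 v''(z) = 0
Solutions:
 v(z) = C1 + C2*z


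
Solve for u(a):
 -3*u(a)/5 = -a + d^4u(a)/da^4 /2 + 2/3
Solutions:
 u(a) = 5*a/3 + (C1*sin(10^(3/4)*3^(1/4)*a/10) + C2*cos(10^(3/4)*3^(1/4)*a/10))*exp(-10^(3/4)*3^(1/4)*a/10) + (C3*sin(10^(3/4)*3^(1/4)*a/10) + C4*cos(10^(3/4)*3^(1/4)*a/10))*exp(10^(3/4)*3^(1/4)*a/10) - 10/9


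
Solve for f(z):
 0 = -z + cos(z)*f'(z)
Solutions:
 f(z) = C1 + Integral(z/cos(z), z)


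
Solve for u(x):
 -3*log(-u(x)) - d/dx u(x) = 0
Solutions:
 -li(-u(x)) = C1 - 3*x


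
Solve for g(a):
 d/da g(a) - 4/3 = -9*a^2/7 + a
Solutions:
 g(a) = C1 - 3*a^3/7 + a^2/2 + 4*a/3


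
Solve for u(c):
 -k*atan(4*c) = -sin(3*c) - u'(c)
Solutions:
 u(c) = C1 + k*(c*atan(4*c) - log(16*c^2 + 1)/8) + cos(3*c)/3


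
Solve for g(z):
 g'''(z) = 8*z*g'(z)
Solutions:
 g(z) = C1 + Integral(C2*airyai(2*z) + C3*airybi(2*z), z)


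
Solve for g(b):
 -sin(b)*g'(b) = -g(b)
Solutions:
 g(b) = C1*sqrt(cos(b) - 1)/sqrt(cos(b) + 1)


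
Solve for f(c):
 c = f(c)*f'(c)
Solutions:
 f(c) = -sqrt(C1 + c^2)
 f(c) = sqrt(C1 + c^2)


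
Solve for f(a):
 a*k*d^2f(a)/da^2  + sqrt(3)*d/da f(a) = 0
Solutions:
 f(a) = C1 + a^(((re(k) - sqrt(3))*re(k) + im(k)^2)/(re(k)^2 + im(k)^2))*(C2*sin(sqrt(3)*log(a)*Abs(im(k))/(re(k)^2 + im(k)^2)) + C3*cos(sqrt(3)*log(a)*im(k)/(re(k)^2 + im(k)^2)))


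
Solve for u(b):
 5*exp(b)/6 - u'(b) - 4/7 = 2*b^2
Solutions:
 u(b) = C1 - 2*b^3/3 - 4*b/7 + 5*exp(b)/6


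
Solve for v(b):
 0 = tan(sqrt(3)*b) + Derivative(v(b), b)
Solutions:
 v(b) = C1 + sqrt(3)*log(cos(sqrt(3)*b))/3


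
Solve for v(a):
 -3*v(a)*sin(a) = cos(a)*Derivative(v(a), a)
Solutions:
 v(a) = C1*cos(a)^3


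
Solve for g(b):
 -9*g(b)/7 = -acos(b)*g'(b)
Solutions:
 g(b) = C1*exp(9*Integral(1/acos(b), b)/7)


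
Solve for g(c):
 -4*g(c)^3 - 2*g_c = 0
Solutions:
 g(c) = -sqrt(2)*sqrt(-1/(C1 - 2*c))/2
 g(c) = sqrt(2)*sqrt(-1/(C1 - 2*c))/2


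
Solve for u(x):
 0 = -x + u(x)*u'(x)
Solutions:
 u(x) = -sqrt(C1 + x^2)
 u(x) = sqrt(C1 + x^2)


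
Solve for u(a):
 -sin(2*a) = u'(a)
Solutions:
 u(a) = C1 + cos(2*a)/2


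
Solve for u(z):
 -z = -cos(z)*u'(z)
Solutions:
 u(z) = C1 + Integral(z/cos(z), z)


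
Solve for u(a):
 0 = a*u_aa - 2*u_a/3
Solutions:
 u(a) = C1 + C2*a^(5/3)


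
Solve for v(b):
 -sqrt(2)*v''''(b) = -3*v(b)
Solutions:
 v(b) = C1*exp(-2^(7/8)*3^(1/4)*b/2) + C2*exp(2^(7/8)*3^(1/4)*b/2) + C3*sin(2^(7/8)*3^(1/4)*b/2) + C4*cos(2^(7/8)*3^(1/4)*b/2)


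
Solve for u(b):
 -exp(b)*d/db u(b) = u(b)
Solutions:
 u(b) = C1*exp(exp(-b))


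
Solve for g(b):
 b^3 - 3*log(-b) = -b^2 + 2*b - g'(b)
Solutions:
 g(b) = C1 - b^4/4 - b^3/3 + b^2 + 3*b*log(-b) - 3*b


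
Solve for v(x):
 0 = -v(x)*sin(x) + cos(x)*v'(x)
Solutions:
 v(x) = C1/cos(x)


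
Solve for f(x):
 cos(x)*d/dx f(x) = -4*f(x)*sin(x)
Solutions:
 f(x) = C1*cos(x)^4


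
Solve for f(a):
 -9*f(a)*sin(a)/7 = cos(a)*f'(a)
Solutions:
 f(a) = C1*cos(a)^(9/7)


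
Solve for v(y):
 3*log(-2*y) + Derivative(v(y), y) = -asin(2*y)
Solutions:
 v(y) = C1 - 3*y*log(-y) - y*asin(2*y) - 3*y*log(2) + 3*y - sqrt(1 - 4*y^2)/2


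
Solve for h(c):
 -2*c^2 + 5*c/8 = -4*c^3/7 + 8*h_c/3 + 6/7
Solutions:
 h(c) = C1 + 3*c^4/56 - c^3/4 + 15*c^2/128 - 9*c/28


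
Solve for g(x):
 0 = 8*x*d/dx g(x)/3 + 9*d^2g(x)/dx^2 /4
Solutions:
 g(x) = C1 + C2*erf(4*sqrt(3)*x/9)


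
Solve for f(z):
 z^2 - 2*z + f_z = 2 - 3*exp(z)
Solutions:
 f(z) = C1 - z^3/3 + z^2 + 2*z - 3*exp(z)


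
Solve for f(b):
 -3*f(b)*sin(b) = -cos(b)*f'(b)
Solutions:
 f(b) = C1/cos(b)^3


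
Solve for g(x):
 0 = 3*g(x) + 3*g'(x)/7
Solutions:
 g(x) = C1*exp(-7*x)


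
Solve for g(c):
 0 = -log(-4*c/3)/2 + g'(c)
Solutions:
 g(c) = C1 + c*log(-c)/2 + c*(-log(3)/2 - 1/2 + log(2))


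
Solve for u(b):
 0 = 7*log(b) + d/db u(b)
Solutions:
 u(b) = C1 - 7*b*log(b) + 7*b


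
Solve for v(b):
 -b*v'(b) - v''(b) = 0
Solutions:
 v(b) = C1 + C2*erf(sqrt(2)*b/2)


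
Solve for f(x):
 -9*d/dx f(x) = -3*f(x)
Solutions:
 f(x) = C1*exp(x/3)


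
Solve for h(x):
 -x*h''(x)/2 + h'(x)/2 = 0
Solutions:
 h(x) = C1 + C2*x^2


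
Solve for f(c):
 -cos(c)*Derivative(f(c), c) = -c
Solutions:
 f(c) = C1 + Integral(c/cos(c), c)


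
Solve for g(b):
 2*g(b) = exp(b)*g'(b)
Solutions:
 g(b) = C1*exp(-2*exp(-b))


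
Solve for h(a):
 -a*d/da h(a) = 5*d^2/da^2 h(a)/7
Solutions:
 h(a) = C1 + C2*erf(sqrt(70)*a/10)


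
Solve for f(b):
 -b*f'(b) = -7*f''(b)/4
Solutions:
 f(b) = C1 + C2*erfi(sqrt(14)*b/7)


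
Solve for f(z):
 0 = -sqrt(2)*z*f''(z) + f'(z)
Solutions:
 f(z) = C1 + C2*z^(sqrt(2)/2 + 1)


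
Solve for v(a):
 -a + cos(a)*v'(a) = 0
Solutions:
 v(a) = C1 + Integral(a/cos(a), a)


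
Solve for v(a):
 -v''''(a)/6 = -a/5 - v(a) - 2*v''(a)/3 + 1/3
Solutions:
 v(a) = C1*exp(-a*sqrt(2 + sqrt(10))) + C2*exp(a*sqrt(2 + sqrt(10))) + C3*sin(a*sqrt(-2 + sqrt(10))) + C4*cos(a*sqrt(-2 + sqrt(10))) - a/5 + 1/3


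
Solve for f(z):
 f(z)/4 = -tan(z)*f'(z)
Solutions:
 f(z) = C1/sin(z)^(1/4)


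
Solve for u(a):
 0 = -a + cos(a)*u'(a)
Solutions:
 u(a) = C1 + Integral(a/cos(a), a)


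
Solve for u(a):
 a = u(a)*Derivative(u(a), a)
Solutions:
 u(a) = -sqrt(C1 + a^2)
 u(a) = sqrt(C1 + a^2)


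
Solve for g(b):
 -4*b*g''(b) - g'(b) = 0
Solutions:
 g(b) = C1 + C2*b^(3/4)


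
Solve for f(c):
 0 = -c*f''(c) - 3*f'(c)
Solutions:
 f(c) = C1 + C2/c^2


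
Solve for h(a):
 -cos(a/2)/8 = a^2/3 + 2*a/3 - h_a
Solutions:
 h(a) = C1 + a^3/9 + a^2/3 + sin(a/2)/4


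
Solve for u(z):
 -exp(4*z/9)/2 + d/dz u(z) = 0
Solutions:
 u(z) = C1 + 9*exp(4*z/9)/8


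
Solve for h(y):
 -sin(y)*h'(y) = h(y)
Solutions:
 h(y) = C1*sqrt(cos(y) + 1)/sqrt(cos(y) - 1)


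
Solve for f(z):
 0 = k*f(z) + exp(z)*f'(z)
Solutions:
 f(z) = C1*exp(k*exp(-z))


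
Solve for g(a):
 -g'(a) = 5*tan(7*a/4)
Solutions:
 g(a) = C1 + 20*log(cos(7*a/4))/7


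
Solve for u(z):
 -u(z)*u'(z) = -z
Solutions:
 u(z) = -sqrt(C1 + z^2)
 u(z) = sqrt(C1 + z^2)


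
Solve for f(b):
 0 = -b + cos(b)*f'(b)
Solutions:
 f(b) = C1 + Integral(b/cos(b), b)


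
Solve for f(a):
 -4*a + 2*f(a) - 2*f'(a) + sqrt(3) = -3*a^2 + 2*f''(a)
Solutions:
 f(a) = C1*exp(a*(-1 + sqrt(5))/2) + C2*exp(-a*(1 + sqrt(5))/2) - 3*a^2/2 - a - 4 - sqrt(3)/2


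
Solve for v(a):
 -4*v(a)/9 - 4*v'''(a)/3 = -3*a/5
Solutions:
 v(a) = C3*exp(-3^(2/3)*a/3) + 27*a/20 + (C1*sin(3^(1/6)*a/2) + C2*cos(3^(1/6)*a/2))*exp(3^(2/3)*a/6)


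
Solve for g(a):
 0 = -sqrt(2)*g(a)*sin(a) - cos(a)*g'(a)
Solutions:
 g(a) = C1*cos(a)^(sqrt(2))


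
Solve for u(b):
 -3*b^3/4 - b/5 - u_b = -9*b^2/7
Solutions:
 u(b) = C1 - 3*b^4/16 + 3*b^3/7 - b^2/10


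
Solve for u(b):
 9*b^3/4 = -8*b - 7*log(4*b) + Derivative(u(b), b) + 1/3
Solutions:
 u(b) = C1 + 9*b^4/16 + 4*b^2 + 7*b*log(b) - 22*b/3 + 14*b*log(2)


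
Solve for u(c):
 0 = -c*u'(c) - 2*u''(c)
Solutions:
 u(c) = C1 + C2*erf(c/2)


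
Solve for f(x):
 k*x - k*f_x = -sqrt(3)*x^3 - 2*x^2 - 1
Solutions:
 f(x) = C1 + x^2/2 + sqrt(3)*x^4/(4*k) + 2*x^3/(3*k) + x/k


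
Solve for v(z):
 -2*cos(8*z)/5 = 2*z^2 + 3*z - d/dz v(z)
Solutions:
 v(z) = C1 + 2*z^3/3 + 3*z^2/2 + sin(8*z)/20


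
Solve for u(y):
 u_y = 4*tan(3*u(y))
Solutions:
 u(y) = -asin(C1*exp(12*y))/3 + pi/3
 u(y) = asin(C1*exp(12*y))/3


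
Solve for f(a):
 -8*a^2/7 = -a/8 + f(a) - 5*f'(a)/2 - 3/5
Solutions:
 f(a) = C1*exp(2*a/5) - 8*a^2/7 - 313*a/56 - 7489/560


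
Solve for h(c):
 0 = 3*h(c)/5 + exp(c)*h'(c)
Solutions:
 h(c) = C1*exp(3*exp(-c)/5)


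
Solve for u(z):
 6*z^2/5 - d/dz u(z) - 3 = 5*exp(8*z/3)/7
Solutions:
 u(z) = C1 + 2*z^3/5 - 3*z - 15*exp(8*z/3)/56


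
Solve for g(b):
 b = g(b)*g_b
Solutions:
 g(b) = -sqrt(C1 + b^2)
 g(b) = sqrt(C1 + b^2)


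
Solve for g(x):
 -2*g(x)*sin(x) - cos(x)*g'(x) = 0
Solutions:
 g(x) = C1*cos(x)^2


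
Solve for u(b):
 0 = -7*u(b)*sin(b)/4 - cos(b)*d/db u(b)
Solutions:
 u(b) = C1*cos(b)^(7/4)


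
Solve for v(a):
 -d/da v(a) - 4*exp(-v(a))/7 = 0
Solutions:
 v(a) = log(C1 - 4*a/7)


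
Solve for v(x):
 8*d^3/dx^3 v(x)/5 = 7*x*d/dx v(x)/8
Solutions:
 v(x) = C1 + Integral(C2*airyai(35^(1/3)*x/4) + C3*airybi(35^(1/3)*x/4), x)


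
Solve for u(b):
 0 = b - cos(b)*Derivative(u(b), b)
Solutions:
 u(b) = C1 + Integral(b/cos(b), b)


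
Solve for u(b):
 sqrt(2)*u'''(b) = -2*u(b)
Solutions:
 u(b) = C3*exp(-2^(1/6)*b) + (C1*sin(2^(1/6)*sqrt(3)*b/2) + C2*cos(2^(1/6)*sqrt(3)*b/2))*exp(2^(1/6)*b/2)


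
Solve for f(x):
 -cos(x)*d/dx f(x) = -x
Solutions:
 f(x) = C1 + Integral(x/cos(x), x)


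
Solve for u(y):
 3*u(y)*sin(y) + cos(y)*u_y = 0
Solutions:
 u(y) = C1*cos(y)^3


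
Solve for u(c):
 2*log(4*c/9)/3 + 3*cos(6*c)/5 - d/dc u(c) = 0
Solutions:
 u(c) = C1 + 2*c*log(c)/3 - 4*c*log(3)/3 - 2*c/3 + 4*c*log(2)/3 + sin(6*c)/10


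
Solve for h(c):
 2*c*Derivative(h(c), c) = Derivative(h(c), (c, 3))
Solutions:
 h(c) = C1 + Integral(C2*airyai(2^(1/3)*c) + C3*airybi(2^(1/3)*c), c)


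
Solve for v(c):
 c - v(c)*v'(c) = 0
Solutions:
 v(c) = -sqrt(C1 + c^2)
 v(c) = sqrt(C1 + c^2)


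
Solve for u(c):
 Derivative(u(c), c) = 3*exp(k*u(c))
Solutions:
 u(c) = Piecewise((log(-1/(C1*k + 3*c*k))/k, Ne(k, 0)), (nan, True))
 u(c) = Piecewise((C1 + 3*c, Eq(k, 0)), (nan, True))


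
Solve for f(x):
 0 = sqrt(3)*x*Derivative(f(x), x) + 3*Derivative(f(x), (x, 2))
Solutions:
 f(x) = C1 + C2*erf(sqrt(2)*3^(3/4)*x/6)


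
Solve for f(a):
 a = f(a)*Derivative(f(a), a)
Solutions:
 f(a) = -sqrt(C1 + a^2)
 f(a) = sqrt(C1 + a^2)


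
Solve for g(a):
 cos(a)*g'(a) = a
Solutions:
 g(a) = C1 + Integral(a/cos(a), a)


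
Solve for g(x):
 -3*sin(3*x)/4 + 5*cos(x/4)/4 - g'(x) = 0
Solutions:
 g(x) = C1 + 5*sin(x/4) + cos(3*x)/4


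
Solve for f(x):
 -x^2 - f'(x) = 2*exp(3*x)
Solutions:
 f(x) = C1 - x^3/3 - 2*exp(3*x)/3


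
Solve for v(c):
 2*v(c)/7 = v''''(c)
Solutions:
 v(c) = C1*exp(-2^(1/4)*7^(3/4)*c/7) + C2*exp(2^(1/4)*7^(3/4)*c/7) + C3*sin(2^(1/4)*7^(3/4)*c/7) + C4*cos(2^(1/4)*7^(3/4)*c/7)


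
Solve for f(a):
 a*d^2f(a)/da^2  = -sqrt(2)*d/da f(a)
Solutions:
 f(a) = C1 + C2*a^(1 - sqrt(2))


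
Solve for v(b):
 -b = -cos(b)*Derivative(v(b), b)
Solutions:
 v(b) = C1 + Integral(b/cos(b), b)


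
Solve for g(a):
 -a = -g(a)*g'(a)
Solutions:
 g(a) = -sqrt(C1 + a^2)
 g(a) = sqrt(C1 + a^2)


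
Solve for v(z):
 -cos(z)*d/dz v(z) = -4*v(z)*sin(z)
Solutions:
 v(z) = C1/cos(z)^4


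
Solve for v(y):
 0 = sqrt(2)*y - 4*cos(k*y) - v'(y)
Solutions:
 v(y) = C1 + sqrt(2)*y^2/2 - 4*sin(k*y)/k


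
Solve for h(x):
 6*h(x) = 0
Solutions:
 h(x) = 0


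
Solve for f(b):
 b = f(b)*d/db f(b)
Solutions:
 f(b) = -sqrt(C1 + b^2)
 f(b) = sqrt(C1 + b^2)


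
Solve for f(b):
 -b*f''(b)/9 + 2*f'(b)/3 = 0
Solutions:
 f(b) = C1 + C2*b^7


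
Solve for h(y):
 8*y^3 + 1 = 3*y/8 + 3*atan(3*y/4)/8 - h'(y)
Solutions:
 h(y) = C1 - 2*y^4 + 3*y^2/16 + 3*y*atan(3*y/4)/8 - y - log(9*y^2 + 16)/4


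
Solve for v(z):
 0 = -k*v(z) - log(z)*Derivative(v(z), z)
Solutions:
 v(z) = C1*exp(-k*li(z))


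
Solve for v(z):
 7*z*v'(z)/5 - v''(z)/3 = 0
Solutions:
 v(z) = C1 + C2*erfi(sqrt(210)*z/10)


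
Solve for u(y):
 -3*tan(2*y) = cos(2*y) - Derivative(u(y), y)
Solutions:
 u(y) = C1 - 3*log(cos(2*y))/2 + sin(2*y)/2


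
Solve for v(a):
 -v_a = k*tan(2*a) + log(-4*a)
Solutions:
 v(a) = C1 - a*log(-a) - 2*a*log(2) + a + k*log(cos(2*a))/2


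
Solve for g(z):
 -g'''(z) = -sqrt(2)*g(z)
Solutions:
 g(z) = C3*exp(2^(1/6)*z) + (C1*sin(2^(1/6)*sqrt(3)*z/2) + C2*cos(2^(1/6)*sqrt(3)*z/2))*exp(-2^(1/6)*z/2)


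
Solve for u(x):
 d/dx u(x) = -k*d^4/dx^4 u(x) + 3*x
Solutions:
 u(x) = C1 + C2*exp(x*(-1/k)^(1/3)) + C3*exp(x*(-1/k)^(1/3)*(-1 + sqrt(3)*I)/2) + C4*exp(-x*(-1/k)^(1/3)*(1 + sqrt(3)*I)/2) + 3*x^2/2


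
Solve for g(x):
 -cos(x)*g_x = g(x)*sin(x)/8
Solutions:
 g(x) = C1*cos(x)^(1/8)


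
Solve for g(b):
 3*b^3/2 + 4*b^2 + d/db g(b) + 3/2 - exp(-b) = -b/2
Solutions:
 g(b) = C1 - 3*b^4/8 - 4*b^3/3 - b^2/4 - 3*b/2 - exp(-b)


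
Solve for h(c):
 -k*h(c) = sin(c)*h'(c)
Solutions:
 h(c) = C1*exp(k*(-log(cos(c) - 1) + log(cos(c) + 1))/2)


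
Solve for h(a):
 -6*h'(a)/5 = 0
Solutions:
 h(a) = C1


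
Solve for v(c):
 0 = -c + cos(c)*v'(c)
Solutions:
 v(c) = C1 + Integral(c/cos(c), c)


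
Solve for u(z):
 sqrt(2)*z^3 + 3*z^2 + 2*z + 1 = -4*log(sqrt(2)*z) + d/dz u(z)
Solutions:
 u(z) = C1 + sqrt(2)*z^4/4 + z^3 + z^2 + 4*z*log(z) - 3*z + z*log(4)


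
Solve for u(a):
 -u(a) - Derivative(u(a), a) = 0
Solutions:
 u(a) = C1*exp(-a)


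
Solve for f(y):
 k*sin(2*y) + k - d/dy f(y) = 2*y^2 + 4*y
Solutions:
 f(y) = C1 + k*y - k*cos(2*y)/2 - 2*y^3/3 - 2*y^2


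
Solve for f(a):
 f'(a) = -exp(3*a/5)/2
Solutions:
 f(a) = C1 - 5*exp(3*a/5)/6


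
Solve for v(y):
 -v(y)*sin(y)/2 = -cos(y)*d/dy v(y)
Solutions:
 v(y) = C1/sqrt(cos(y))


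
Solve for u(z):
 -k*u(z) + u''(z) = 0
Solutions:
 u(z) = C1*exp(-sqrt(k)*z) + C2*exp(sqrt(k)*z)


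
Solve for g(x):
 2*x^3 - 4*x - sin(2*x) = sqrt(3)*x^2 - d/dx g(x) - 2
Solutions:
 g(x) = C1 - x^4/2 + sqrt(3)*x^3/3 + 2*x^2 - 2*x - cos(2*x)/2


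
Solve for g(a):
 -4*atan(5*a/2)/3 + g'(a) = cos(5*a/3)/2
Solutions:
 g(a) = C1 + 4*a*atan(5*a/2)/3 - 4*log(25*a^2 + 4)/15 + 3*sin(5*a/3)/10


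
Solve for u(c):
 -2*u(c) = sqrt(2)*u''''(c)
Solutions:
 u(c) = (C1*sin(2^(5/8)*c/2) + C2*cos(2^(5/8)*c/2))*exp(-2^(5/8)*c/2) + (C3*sin(2^(5/8)*c/2) + C4*cos(2^(5/8)*c/2))*exp(2^(5/8)*c/2)


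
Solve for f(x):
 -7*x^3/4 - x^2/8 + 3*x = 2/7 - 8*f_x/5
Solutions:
 f(x) = C1 + 35*x^4/128 + 5*x^3/192 - 15*x^2/16 + 5*x/28


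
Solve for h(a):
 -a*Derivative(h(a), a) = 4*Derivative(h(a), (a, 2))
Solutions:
 h(a) = C1 + C2*erf(sqrt(2)*a/4)


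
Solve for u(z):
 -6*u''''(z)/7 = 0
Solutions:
 u(z) = C1 + C2*z + C3*z^2 + C4*z^3


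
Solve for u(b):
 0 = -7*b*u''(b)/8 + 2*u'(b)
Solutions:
 u(b) = C1 + C2*b^(23/7)


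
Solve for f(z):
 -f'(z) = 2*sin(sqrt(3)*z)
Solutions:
 f(z) = C1 + 2*sqrt(3)*cos(sqrt(3)*z)/3


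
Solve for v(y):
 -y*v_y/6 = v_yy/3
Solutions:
 v(y) = C1 + C2*erf(y/2)


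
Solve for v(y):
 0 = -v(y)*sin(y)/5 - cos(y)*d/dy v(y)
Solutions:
 v(y) = C1*cos(y)^(1/5)


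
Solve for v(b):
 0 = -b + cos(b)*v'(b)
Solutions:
 v(b) = C1 + Integral(b/cos(b), b)


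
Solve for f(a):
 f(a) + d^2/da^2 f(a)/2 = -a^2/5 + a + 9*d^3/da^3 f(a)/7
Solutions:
 f(a) = C1*exp(a*(-7^(1/3)*(54*sqrt(26538) + 8797)^(1/3) - 7*7^(2/3)/(54*sqrt(26538) + 8797)^(1/3) + 14)/108)*sin(sqrt(3)*7^(1/3)*a*(-(54*sqrt(26538) + 8797)^(1/3) + 7*7^(1/3)/(54*sqrt(26538) + 8797)^(1/3))/108) + C2*exp(a*(-7^(1/3)*(54*sqrt(26538) + 8797)^(1/3) - 7*7^(2/3)/(54*sqrt(26538) + 8797)^(1/3) + 14)/108)*cos(sqrt(3)*7^(1/3)*a*(-(54*sqrt(26538) + 8797)^(1/3) + 7*7^(1/3)/(54*sqrt(26538) + 8797)^(1/3))/108) + C3*exp(a*(7*7^(2/3)/(54*sqrt(26538) + 8797)^(1/3) + 7 + 7^(1/3)*(54*sqrt(26538) + 8797)^(1/3))/54) - a^2/5 + a + 1/5


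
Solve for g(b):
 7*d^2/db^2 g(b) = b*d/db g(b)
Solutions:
 g(b) = C1 + C2*erfi(sqrt(14)*b/14)


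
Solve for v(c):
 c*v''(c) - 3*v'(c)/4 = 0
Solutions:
 v(c) = C1 + C2*c^(7/4)


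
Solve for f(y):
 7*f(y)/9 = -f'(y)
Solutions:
 f(y) = C1*exp(-7*y/9)


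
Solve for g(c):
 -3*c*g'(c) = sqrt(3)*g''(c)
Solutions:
 g(c) = C1 + C2*erf(sqrt(2)*3^(1/4)*c/2)


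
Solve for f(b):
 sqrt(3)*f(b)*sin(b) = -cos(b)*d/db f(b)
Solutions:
 f(b) = C1*cos(b)^(sqrt(3))


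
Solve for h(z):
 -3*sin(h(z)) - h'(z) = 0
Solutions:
 h(z) = -acos((-C1 - exp(6*z))/(C1 - exp(6*z))) + 2*pi
 h(z) = acos((-C1 - exp(6*z))/(C1 - exp(6*z)))


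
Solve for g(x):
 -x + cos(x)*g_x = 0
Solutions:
 g(x) = C1 + Integral(x/cos(x), x)


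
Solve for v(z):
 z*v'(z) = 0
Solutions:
 v(z) = C1


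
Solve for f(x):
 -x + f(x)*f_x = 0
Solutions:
 f(x) = -sqrt(C1 + x^2)
 f(x) = sqrt(C1 + x^2)


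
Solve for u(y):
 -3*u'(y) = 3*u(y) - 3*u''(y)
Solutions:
 u(y) = C1*exp(y*(1 - sqrt(5))/2) + C2*exp(y*(1 + sqrt(5))/2)


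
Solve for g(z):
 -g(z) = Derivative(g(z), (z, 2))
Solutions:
 g(z) = C1*sin(z) + C2*cos(z)


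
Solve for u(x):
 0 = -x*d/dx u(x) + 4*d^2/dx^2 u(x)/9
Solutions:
 u(x) = C1 + C2*erfi(3*sqrt(2)*x/4)


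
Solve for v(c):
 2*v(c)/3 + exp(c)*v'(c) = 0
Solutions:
 v(c) = C1*exp(2*exp(-c)/3)


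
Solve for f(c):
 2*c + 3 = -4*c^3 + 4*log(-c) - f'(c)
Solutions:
 f(c) = C1 - c^4 - c^2 + 4*c*log(-c) - 7*c


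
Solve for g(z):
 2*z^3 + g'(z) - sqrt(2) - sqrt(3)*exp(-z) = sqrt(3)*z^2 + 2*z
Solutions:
 g(z) = C1 - z^4/2 + sqrt(3)*z^3/3 + z^2 + sqrt(2)*z - sqrt(3)*exp(-z)


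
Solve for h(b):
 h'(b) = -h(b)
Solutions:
 h(b) = C1*exp(-b)


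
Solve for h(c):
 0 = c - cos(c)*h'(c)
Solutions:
 h(c) = C1 + Integral(c/cos(c), c)


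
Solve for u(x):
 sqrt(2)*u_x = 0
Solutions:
 u(x) = C1


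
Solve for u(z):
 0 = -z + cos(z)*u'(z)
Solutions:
 u(z) = C1 + Integral(z/cos(z), z)


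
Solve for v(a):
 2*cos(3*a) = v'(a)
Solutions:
 v(a) = C1 + 2*sin(3*a)/3


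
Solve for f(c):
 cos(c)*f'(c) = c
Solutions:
 f(c) = C1 + Integral(c/cos(c), c)


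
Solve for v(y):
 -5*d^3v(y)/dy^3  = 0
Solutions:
 v(y) = C1 + C2*y + C3*y^2


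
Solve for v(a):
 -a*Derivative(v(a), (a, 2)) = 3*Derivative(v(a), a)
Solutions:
 v(a) = C1 + C2/a^2


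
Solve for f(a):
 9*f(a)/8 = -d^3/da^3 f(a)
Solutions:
 f(a) = C3*exp(-3^(2/3)*a/2) + (C1*sin(3*3^(1/6)*a/4) + C2*cos(3*3^(1/6)*a/4))*exp(3^(2/3)*a/4)


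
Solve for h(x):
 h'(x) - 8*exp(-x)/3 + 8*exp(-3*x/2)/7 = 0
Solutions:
 h(x) = C1 - 8*exp(-x)/3 + 16*exp(-3*x/2)/21


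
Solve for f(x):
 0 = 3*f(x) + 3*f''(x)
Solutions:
 f(x) = C1*sin(x) + C2*cos(x)


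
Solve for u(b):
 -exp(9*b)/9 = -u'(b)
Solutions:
 u(b) = C1 + exp(9*b)/81


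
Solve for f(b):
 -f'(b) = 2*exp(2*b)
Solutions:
 f(b) = C1 - exp(2*b)


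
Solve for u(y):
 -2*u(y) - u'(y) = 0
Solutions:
 u(y) = C1*exp(-2*y)


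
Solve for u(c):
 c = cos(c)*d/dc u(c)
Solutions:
 u(c) = C1 + Integral(c/cos(c), c)


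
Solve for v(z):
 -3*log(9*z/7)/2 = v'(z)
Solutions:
 v(z) = C1 - 3*z*log(z)/2 - 3*z*log(3) + 3*z/2 + 3*z*log(7)/2


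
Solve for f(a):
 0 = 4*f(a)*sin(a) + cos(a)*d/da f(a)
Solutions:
 f(a) = C1*cos(a)^4


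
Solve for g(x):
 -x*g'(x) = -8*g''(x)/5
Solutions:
 g(x) = C1 + C2*erfi(sqrt(5)*x/4)


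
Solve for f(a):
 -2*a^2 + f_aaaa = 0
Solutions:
 f(a) = C1 + C2*a + C3*a^2 + C4*a^3 + a^6/180


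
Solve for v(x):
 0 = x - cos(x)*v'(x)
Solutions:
 v(x) = C1 + Integral(x/cos(x), x)


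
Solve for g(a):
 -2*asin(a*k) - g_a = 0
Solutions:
 g(a) = C1 - 2*Piecewise((a*asin(a*k) + sqrt(-a^2*k^2 + 1)/k, Ne(k, 0)), (0, True))


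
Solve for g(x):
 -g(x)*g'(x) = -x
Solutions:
 g(x) = -sqrt(C1 + x^2)
 g(x) = sqrt(C1 + x^2)


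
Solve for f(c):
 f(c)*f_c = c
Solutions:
 f(c) = -sqrt(C1 + c^2)
 f(c) = sqrt(C1 + c^2)


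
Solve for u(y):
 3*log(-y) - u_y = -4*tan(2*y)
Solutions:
 u(y) = C1 + 3*y*log(-y) - 3*y - 2*log(cos(2*y))


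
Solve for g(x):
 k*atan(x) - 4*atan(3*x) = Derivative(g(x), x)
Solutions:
 g(x) = C1 + k*(x*atan(x) - log(x^2 + 1)/2) - 4*x*atan(3*x) + 2*log(9*x^2 + 1)/3


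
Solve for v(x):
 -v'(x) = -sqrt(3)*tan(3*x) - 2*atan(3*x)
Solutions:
 v(x) = C1 + 2*x*atan(3*x) - log(9*x^2 + 1)/3 - sqrt(3)*log(cos(3*x))/3


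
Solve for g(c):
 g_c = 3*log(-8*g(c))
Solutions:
 -Integral(1/(log(-_y) + 3*log(2)), (_y, g(c)))/3 = C1 - c


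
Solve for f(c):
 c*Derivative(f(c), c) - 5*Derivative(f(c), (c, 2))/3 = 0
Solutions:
 f(c) = C1 + C2*erfi(sqrt(30)*c/10)


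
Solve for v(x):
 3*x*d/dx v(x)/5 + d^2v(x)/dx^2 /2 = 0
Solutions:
 v(x) = C1 + C2*erf(sqrt(15)*x/5)


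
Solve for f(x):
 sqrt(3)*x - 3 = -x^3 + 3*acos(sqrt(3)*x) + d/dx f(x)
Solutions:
 f(x) = C1 + x^4/4 + sqrt(3)*x^2/2 - 3*x*acos(sqrt(3)*x) - 3*x + sqrt(3)*sqrt(1 - 3*x^2)


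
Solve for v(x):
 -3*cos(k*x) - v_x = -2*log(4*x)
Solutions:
 v(x) = C1 + 2*x*log(x) - 2*x + 4*x*log(2) - 3*Piecewise((sin(k*x)/k, Ne(k, 0)), (x, True))


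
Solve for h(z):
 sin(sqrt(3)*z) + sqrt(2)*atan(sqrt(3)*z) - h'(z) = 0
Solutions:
 h(z) = C1 + sqrt(2)*(z*atan(sqrt(3)*z) - sqrt(3)*log(3*z^2 + 1)/6) - sqrt(3)*cos(sqrt(3)*z)/3


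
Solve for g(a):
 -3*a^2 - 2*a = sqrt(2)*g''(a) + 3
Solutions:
 g(a) = C1 + C2*a - sqrt(2)*a^4/8 - sqrt(2)*a^3/6 - 3*sqrt(2)*a^2/4


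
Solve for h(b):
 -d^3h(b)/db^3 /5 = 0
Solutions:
 h(b) = C1 + C2*b + C3*b^2


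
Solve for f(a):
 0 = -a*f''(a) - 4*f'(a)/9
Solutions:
 f(a) = C1 + C2*a^(5/9)


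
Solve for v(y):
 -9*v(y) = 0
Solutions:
 v(y) = 0


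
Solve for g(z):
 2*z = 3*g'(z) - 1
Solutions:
 g(z) = C1 + z^2/3 + z/3


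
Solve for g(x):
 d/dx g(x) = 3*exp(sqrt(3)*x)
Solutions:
 g(x) = C1 + sqrt(3)*exp(sqrt(3)*x)


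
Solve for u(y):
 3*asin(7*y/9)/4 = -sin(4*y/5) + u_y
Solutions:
 u(y) = C1 + 3*y*asin(7*y/9)/4 + 3*sqrt(81 - 49*y^2)/28 - 5*cos(4*y/5)/4


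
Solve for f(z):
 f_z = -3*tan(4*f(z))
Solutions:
 f(z) = -asin(C1*exp(-12*z))/4 + pi/4
 f(z) = asin(C1*exp(-12*z))/4


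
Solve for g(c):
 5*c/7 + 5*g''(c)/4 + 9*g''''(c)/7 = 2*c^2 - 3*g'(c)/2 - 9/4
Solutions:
 g(c) = C1 + C2*exp(-21^(1/3)*c*(-(162 + sqrt(28869))^(1/3) + 5*21^(1/3)/(162 + sqrt(28869))^(1/3))/36)*sin(3^(1/6)*7^(1/3)*c*(15*7^(1/3)/(162 + sqrt(28869))^(1/3) + 3^(2/3)*(162 + sqrt(28869))^(1/3))/36) + C3*exp(-21^(1/3)*c*(-(162 + sqrt(28869))^(1/3) + 5*21^(1/3)/(162 + sqrt(28869))^(1/3))/36)*cos(3^(1/6)*7^(1/3)*c*(15*7^(1/3)/(162 + sqrt(28869))^(1/3) + 3^(2/3)*(162 + sqrt(28869))^(1/3))/36) + C4*exp(21^(1/3)*c*(-(162 + sqrt(28869))^(1/3) + 5*21^(1/3)/(162 + sqrt(28869))^(1/3))/18) + 4*c^3/9 - 85*c^2/63 + 283*c/378


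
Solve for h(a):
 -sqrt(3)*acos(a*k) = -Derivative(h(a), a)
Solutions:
 h(a) = C1 + sqrt(3)*Piecewise((a*acos(a*k) - sqrt(-a^2*k^2 + 1)/k, Ne(k, 0)), (pi*a/2, True))


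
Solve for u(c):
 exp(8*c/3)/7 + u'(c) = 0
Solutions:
 u(c) = C1 - 3*exp(8*c/3)/56


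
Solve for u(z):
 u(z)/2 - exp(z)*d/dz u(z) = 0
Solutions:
 u(z) = C1*exp(-exp(-z)/2)


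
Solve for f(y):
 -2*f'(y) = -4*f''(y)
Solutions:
 f(y) = C1 + C2*exp(y/2)


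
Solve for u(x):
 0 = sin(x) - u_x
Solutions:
 u(x) = C1 - cos(x)


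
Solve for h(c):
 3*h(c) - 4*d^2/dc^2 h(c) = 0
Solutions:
 h(c) = C1*exp(-sqrt(3)*c/2) + C2*exp(sqrt(3)*c/2)


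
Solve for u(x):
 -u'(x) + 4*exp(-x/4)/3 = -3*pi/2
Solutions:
 u(x) = C1 + 3*pi*x/2 - 16*exp(-x/4)/3


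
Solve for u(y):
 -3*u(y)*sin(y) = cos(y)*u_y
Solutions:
 u(y) = C1*cos(y)^3


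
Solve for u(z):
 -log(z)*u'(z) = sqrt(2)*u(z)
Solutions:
 u(z) = C1*exp(-sqrt(2)*li(z))


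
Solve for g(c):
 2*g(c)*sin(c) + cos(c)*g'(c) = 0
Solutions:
 g(c) = C1*cos(c)^2


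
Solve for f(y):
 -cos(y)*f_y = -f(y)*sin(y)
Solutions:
 f(y) = C1/cos(y)


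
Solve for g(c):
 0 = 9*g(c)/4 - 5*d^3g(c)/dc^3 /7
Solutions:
 g(c) = C3*exp(3150^(1/3)*c/10) + (C1*sin(3*3^(1/6)*350^(1/3)*c/20) + C2*cos(3*3^(1/6)*350^(1/3)*c/20))*exp(-3150^(1/3)*c/20)


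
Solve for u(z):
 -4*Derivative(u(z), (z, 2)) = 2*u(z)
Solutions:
 u(z) = C1*sin(sqrt(2)*z/2) + C2*cos(sqrt(2)*z/2)


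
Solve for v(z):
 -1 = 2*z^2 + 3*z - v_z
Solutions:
 v(z) = C1 + 2*z^3/3 + 3*z^2/2 + z


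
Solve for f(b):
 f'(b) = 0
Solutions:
 f(b) = C1


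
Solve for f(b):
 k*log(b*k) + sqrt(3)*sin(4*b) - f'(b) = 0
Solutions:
 f(b) = C1 + b*k*(log(b*k) - 1) - sqrt(3)*cos(4*b)/4


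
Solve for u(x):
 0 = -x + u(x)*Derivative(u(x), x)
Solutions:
 u(x) = -sqrt(C1 + x^2)
 u(x) = sqrt(C1 + x^2)


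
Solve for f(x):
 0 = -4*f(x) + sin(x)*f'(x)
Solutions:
 f(x) = C1*(cos(x)^2 - 2*cos(x) + 1)/(cos(x)^2 + 2*cos(x) + 1)


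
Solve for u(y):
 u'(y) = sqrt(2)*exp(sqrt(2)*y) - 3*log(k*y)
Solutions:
 u(y) = C1 - 3*y*log(k*y) + 3*y + exp(sqrt(2)*y)


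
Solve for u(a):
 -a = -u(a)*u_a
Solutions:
 u(a) = -sqrt(C1 + a^2)
 u(a) = sqrt(C1 + a^2)


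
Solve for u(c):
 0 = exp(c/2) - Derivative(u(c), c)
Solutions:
 u(c) = C1 + 2*exp(c/2)


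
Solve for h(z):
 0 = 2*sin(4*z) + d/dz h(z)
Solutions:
 h(z) = C1 + cos(4*z)/2


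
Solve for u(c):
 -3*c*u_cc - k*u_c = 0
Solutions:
 u(c) = C1 + c^(1 - re(k)/3)*(C2*sin(log(c)*Abs(im(k))/3) + C3*cos(log(c)*im(k)/3))


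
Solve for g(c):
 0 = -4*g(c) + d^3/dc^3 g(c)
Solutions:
 g(c) = C3*exp(2^(2/3)*c) + (C1*sin(2^(2/3)*sqrt(3)*c/2) + C2*cos(2^(2/3)*sqrt(3)*c/2))*exp(-2^(2/3)*c/2)


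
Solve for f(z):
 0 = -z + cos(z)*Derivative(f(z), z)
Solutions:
 f(z) = C1 + Integral(z/cos(z), z)


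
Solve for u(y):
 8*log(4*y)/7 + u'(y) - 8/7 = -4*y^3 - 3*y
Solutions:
 u(y) = C1 - y^4 - 3*y^2/2 - 8*y*log(y)/7 - 16*y*log(2)/7 + 16*y/7


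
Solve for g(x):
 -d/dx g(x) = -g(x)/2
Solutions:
 g(x) = C1*exp(x/2)


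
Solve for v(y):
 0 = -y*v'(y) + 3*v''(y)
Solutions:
 v(y) = C1 + C2*erfi(sqrt(6)*y/6)


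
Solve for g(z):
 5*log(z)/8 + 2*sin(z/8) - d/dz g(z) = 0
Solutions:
 g(z) = C1 + 5*z*log(z)/8 - 5*z/8 - 16*cos(z/8)


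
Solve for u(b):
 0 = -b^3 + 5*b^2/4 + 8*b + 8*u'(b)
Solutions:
 u(b) = C1 + b^4/32 - 5*b^3/96 - b^2/2


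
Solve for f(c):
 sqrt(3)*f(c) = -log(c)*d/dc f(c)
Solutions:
 f(c) = C1*exp(-sqrt(3)*li(c))


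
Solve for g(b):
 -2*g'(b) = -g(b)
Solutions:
 g(b) = C1*exp(b/2)


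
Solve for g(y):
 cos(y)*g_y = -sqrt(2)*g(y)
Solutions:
 g(y) = C1*(sin(y) - 1)^(sqrt(2)/2)/(sin(y) + 1)^(sqrt(2)/2)


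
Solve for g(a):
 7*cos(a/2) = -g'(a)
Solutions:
 g(a) = C1 - 14*sin(a/2)


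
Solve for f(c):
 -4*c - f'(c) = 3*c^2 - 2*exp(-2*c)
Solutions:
 f(c) = C1 - c^3 - 2*c^2 - exp(-2*c)


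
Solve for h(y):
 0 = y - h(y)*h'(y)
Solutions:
 h(y) = -sqrt(C1 + y^2)
 h(y) = sqrt(C1 + y^2)


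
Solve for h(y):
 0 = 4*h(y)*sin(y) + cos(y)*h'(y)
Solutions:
 h(y) = C1*cos(y)^4


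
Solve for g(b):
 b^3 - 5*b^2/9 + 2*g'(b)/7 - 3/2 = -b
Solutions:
 g(b) = C1 - 7*b^4/8 + 35*b^3/54 - 7*b^2/4 + 21*b/4


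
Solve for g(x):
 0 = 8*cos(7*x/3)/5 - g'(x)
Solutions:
 g(x) = C1 + 24*sin(7*x/3)/35


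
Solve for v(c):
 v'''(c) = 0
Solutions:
 v(c) = C1 + C2*c + C3*c^2


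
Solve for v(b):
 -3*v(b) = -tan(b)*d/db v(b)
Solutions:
 v(b) = C1*sin(b)^3


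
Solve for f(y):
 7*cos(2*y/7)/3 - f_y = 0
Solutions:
 f(y) = C1 + 49*sin(2*y/7)/6


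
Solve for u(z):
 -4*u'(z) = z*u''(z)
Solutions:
 u(z) = C1 + C2/z^3


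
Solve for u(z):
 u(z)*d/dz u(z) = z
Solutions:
 u(z) = -sqrt(C1 + z^2)
 u(z) = sqrt(C1 + z^2)


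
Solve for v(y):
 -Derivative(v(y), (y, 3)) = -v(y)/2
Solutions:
 v(y) = C3*exp(2^(2/3)*y/2) + (C1*sin(2^(2/3)*sqrt(3)*y/4) + C2*cos(2^(2/3)*sqrt(3)*y/4))*exp(-2^(2/3)*y/4)


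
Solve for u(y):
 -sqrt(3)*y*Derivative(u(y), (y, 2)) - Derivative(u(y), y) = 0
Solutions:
 u(y) = C1 + C2*y^(1 - sqrt(3)/3)


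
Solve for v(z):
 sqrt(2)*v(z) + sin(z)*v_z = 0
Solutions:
 v(z) = C1*(cos(z) + 1)^(sqrt(2)/2)/(cos(z) - 1)^(sqrt(2)/2)


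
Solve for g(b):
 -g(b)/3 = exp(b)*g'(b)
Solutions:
 g(b) = C1*exp(exp(-b)/3)


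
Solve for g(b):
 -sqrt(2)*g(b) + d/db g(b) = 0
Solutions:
 g(b) = C1*exp(sqrt(2)*b)


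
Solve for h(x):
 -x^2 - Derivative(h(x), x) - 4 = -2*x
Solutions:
 h(x) = C1 - x^3/3 + x^2 - 4*x


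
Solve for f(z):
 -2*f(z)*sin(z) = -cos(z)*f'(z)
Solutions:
 f(z) = C1/cos(z)^2


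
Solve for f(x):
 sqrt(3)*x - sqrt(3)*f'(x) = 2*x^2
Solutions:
 f(x) = C1 - 2*sqrt(3)*x^3/9 + x^2/2


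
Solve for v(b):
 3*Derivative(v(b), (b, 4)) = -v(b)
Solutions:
 v(b) = (C1*sin(sqrt(2)*3^(3/4)*b/6) + C2*cos(sqrt(2)*3^(3/4)*b/6))*exp(-sqrt(2)*3^(3/4)*b/6) + (C3*sin(sqrt(2)*3^(3/4)*b/6) + C4*cos(sqrt(2)*3^(3/4)*b/6))*exp(sqrt(2)*3^(3/4)*b/6)


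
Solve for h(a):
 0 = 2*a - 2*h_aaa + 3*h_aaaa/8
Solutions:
 h(a) = C1 + C2*a + C3*a^2 + C4*exp(16*a/3) + a^4/24 + a^3/32


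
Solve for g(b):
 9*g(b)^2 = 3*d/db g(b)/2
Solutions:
 g(b) = -1/(C1 + 6*b)


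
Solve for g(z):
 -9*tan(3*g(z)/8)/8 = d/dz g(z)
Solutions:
 g(z) = -8*asin(C1*exp(-27*z/64))/3 + 8*pi/3
 g(z) = 8*asin(C1*exp(-27*z/64))/3


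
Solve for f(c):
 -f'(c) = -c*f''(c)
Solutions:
 f(c) = C1 + C2*c^2


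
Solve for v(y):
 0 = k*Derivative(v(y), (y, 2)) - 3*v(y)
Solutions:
 v(y) = C1*exp(-sqrt(3)*y*sqrt(1/k)) + C2*exp(sqrt(3)*y*sqrt(1/k))


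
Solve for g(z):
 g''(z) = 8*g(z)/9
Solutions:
 g(z) = C1*exp(-2*sqrt(2)*z/3) + C2*exp(2*sqrt(2)*z/3)


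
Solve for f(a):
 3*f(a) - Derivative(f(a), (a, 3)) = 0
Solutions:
 f(a) = C3*exp(3^(1/3)*a) + (C1*sin(3^(5/6)*a/2) + C2*cos(3^(5/6)*a/2))*exp(-3^(1/3)*a/2)


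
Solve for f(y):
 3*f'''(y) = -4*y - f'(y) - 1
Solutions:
 f(y) = C1 + C2*sin(sqrt(3)*y/3) + C3*cos(sqrt(3)*y/3) - 2*y^2 - y


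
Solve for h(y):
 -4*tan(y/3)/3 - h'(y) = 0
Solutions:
 h(y) = C1 + 4*log(cos(y/3))


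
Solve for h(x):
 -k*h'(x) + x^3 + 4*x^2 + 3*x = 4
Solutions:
 h(x) = C1 + x^4/(4*k) + 4*x^3/(3*k) + 3*x^2/(2*k) - 4*x/k
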